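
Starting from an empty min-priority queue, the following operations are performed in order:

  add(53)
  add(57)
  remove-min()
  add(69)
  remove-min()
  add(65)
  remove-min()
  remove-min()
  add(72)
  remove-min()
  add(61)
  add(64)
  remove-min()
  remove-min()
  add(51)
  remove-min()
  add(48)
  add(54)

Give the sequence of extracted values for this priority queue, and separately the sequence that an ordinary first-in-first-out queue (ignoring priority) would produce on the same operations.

insert 53 → {53}
insert 57 → {53, 57}
remove-min → 53; now {57}
insert 69 → {57, 69}
remove-min → 57; now {69}
insert 65 → {65, 69}
remove-min → 65; now {69}
remove-min → 69; now {}
insert 72 → {72}
remove-min → 72; now {}
insert 61 → {61}
insert 64 → {61, 64}
remove-min → 61; now {64}
remove-min → 64; now {}
insert 51 → {51}
remove-min → 51; now {}
insert 48 → {48}
insert 54 → {48, 54}

priority queue: 53 → 57 → 65 → 69 → 72 → 61 → 64 → 51; FIFO queue: [53, 57, 69, 65, 72, 61, 64, 51]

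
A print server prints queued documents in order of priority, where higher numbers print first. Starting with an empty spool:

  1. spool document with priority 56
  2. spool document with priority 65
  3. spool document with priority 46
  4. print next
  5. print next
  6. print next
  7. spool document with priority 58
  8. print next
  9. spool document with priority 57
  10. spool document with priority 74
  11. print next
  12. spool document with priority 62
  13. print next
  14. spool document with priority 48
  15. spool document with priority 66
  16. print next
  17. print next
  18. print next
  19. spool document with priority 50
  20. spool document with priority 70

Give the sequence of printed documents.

insert 56 → {56}
insert 65 → {65, 56}
insert 46 → {65, 56, 46}
print next → 65; now {56, 46}
print next → 56; now {46}
print next → 46; now {}
insert 58 → {58}
print next → 58; now {}
insert 57 → {57}
insert 74 → {74, 57}
print next → 74; now {57}
insert 62 → {62, 57}
print next → 62; now {57}
insert 48 → {57, 48}
insert 66 → {66, 57, 48}
print next → 66; now {57, 48}
print next → 57; now {48}
print next → 48; now {}
insert 50 → {50}
insert 70 → {70, 50}

65 → 56 → 46 → 58 → 74 → 62 → 66 → 57 → 48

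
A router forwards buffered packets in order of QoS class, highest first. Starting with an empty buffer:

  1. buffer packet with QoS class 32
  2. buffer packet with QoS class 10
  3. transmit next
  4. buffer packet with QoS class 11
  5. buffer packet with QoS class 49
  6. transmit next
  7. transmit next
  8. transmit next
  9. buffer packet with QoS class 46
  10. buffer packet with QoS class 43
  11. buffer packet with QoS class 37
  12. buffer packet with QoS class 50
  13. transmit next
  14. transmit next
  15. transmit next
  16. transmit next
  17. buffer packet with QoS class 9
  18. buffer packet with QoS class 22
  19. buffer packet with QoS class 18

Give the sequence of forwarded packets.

[32, 49, 11, 10, 50, 46, 43, 37]

insert 32 → {32}
insert 10 → {32, 10}
transmit next → 32; now {10}
insert 11 → {11, 10}
insert 49 → {49, 11, 10}
transmit next → 49; now {11, 10}
transmit next → 11; now {10}
transmit next → 10; now {}
insert 46 → {46}
insert 43 → {46, 43}
insert 37 → {46, 43, 37}
insert 50 → {50, 46, 43, 37}
transmit next → 50; now {46, 43, 37}
transmit next → 46; now {43, 37}
transmit next → 43; now {37}
transmit next → 37; now {}
insert 9 → {9}
insert 22 → {22, 9}
insert 18 → {22, 18, 9}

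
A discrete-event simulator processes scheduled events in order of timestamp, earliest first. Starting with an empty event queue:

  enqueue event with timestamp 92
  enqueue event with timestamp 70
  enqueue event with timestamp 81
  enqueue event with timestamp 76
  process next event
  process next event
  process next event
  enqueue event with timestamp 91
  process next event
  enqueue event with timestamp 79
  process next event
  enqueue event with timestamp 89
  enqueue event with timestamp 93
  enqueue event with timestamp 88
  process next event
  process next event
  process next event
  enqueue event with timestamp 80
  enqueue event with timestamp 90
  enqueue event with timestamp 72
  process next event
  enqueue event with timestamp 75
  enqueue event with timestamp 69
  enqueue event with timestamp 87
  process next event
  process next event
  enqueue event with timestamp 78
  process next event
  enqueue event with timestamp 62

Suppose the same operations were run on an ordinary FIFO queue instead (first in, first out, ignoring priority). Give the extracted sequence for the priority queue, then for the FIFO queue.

insert 92 → {92}
insert 70 → {70, 92}
insert 81 → {70, 81, 92}
insert 76 → {70, 76, 81, 92}
process next event → 70; now {76, 81, 92}
process next event → 76; now {81, 92}
process next event → 81; now {92}
insert 91 → {91, 92}
process next event → 91; now {92}
insert 79 → {79, 92}
process next event → 79; now {92}
insert 89 → {89, 92}
insert 93 → {89, 92, 93}
insert 88 → {88, 89, 92, 93}
process next event → 88; now {89, 92, 93}
process next event → 89; now {92, 93}
process next event → 92; now {93}
insert 80 → {80, 93}
insert 90 → {80, 90, 93}
insert 72 → {72, 80, 90, 93}
process next event → 72; now {80, 90, 93}
insert 75 → {75, 80, 90, 93}
insert 69 → {69, 75, 80, 90, 93}
insert 87 → {69, 75, 80, 87, 90, 93}
process next event → 69; now {75, 80, 87, 90, 93}
process next event → 75; now {80, 87, 90, 93}
insert 78 → {78, 80, 87, 90, 93}
process next event → 78; now {80, 87, 90, 93}
insert 62 → {62, 80, 87, 90, 93}

priority queue: 70 → 76 → 81 → 91 → 79 → 88 → 89 → 92 → 72 → 69 → 75 → 78; FIFO queue: 92 → 70 → 81 → 76 → 91 → 79 → 89 → 93 → 88 → 80 → 90 → 72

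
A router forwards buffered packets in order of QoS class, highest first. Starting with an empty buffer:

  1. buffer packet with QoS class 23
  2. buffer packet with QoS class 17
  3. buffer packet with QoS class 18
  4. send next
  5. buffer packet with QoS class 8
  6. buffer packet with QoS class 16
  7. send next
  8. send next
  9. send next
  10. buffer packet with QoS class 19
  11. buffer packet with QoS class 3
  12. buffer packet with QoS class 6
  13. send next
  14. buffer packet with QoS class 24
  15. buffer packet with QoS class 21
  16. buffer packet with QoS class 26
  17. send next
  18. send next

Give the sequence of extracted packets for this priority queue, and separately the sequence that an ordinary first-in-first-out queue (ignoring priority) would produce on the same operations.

priority queue: [23, 18, 17, 16, 19, 26, 24]; FIFO queue: 23, 17, 18, 8, 16, 19, 3

insert 23 → {23}
insert 17 → {23, 17}
insert 18 → {23, 18, 17}
send next → 23; now {18, 17}
insert 8 → {18, 17, 8}
insert 16 → {18, 17, 16, 8}
send next → 18; now {17, 16, 8}
send next → 17; now {16, 8}
send next → 16; now {8}
insert 19 → {19, 8}
insert 3 → {19, 8, 3}
insert 6 → {19, 8, 6, 3}
send next → 19; now {8, 6, 3}
insert 24 → {24, 8, 6, 3}
insert 21 → {24, 21, 8, 6, 3}
insert 26 → {26, 24, 21, 8, 6, 3}
send next → 26; now {24, 21, 8, 6, 3}
send next → 24; now {21, 8, 6, 3}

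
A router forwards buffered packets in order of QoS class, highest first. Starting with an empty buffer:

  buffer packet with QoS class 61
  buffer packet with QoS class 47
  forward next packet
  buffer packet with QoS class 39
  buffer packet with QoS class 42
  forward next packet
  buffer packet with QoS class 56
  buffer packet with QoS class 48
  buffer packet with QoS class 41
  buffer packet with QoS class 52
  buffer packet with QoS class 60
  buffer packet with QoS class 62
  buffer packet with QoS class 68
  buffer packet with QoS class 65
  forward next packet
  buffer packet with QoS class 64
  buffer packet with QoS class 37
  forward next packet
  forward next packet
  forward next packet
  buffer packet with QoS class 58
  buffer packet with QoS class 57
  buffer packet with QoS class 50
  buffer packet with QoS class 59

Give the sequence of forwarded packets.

insert 61 → {61}
insert 47 → {61, 47}
forward next packet → 61; now {47}
insert 39 → {47, 39}
insert 42 → {47, 42, 39}
forward next packet → 47; now {42, 39}
insert 56 → {56, 42, 39}
insert 48 → {56, 48, 42, 39}
insert 41 → {56, 48, 42, 41, 39}
insert 52 → {56, 52, 48, 42, 41, 39}
insert 60 → {60, 56, 52, 48, 42, 41, 39}
insert 62 → {62, 60, 56, 52, 48, 42, 41, 39}
insert 68 → {68, 62, 60, 56, 52, 48, 42, 41, 39}
insert 65 → {68, 65, 62, 60, 56, 52, 48, 42, 41, 39}
forward next packet → 68; now {65, 62, 60, 56, 52, 48, 42, 41, 39}
insert 64 → {65, 64, 62, 60, 56, 52, 48, 42, 41, 39}
insert 37 → {65, 64, 62, 60, 56, 52, 48, 42, 41, 39, 37}
forward next packet → 65; now {64, 62, 60, 56, 52, 48, 42, 41, 39, 37}
forward next packet → 64; now {62, 60, 56, 52, 48, 42, 41, 39, 37}
forward next packet → 62; now {60, 56, 52, 48, 42, 41, 39, 37}
insert 58 → {60, 58, 56, 52, 48, 42, 41, 39, 37}
insert 57 → {60, 58, 57, 56, 52, 48, 42, 41, 39, 37}
insert 50 → {60, 58, 57, 56, 52, 50, 48, 42, 41, 39, 37}
insert 59 → {60, 59, 58, 57, 56, 52, 50, 48, 42, 41, 39, 37}

[61, 47, 68, 65, 64, 62]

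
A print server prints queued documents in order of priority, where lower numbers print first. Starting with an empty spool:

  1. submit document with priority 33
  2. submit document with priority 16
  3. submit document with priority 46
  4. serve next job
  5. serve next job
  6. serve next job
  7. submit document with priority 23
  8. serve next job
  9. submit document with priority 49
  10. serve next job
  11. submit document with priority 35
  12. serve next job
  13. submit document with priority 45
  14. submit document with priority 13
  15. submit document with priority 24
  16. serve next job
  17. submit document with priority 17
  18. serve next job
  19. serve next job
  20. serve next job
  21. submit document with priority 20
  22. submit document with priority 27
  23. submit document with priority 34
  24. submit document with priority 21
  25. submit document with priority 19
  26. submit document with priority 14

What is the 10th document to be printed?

insert 33 → {33}
insert 16 → {16, 33}
insert 46 → {16, 33, 46}
serve next job → 16; now {33, 46}
serve next job → 33; now {46}
serve next job → 46; now {}
insert 23 → {23}
serve next job → 23; now {}
insert 49 → {49}
serve next job → 49; now {}
insert 35 → {35}
serve next job → 35; now {}
insert 45 → {45}
insert 13 → {13, 45}
insert 24 → {13, 24, 45}
serve next job → 13; now {24, 45}
insert 17 → {17, 24, 45}
serve next job → 17; now {24, 45}
serve next job → 24; now {45}
serve next job → 45; now {}
insert 20 → {20}
insert 27 → {20, 27}
insert 34 → {20, 27, 34}
insert 21 → {20, 21, 27, 34}
insert 19 → {19, 20, 21, 27, 34}
insert 14 → {14, 19, 20, 21, 27, 34}

45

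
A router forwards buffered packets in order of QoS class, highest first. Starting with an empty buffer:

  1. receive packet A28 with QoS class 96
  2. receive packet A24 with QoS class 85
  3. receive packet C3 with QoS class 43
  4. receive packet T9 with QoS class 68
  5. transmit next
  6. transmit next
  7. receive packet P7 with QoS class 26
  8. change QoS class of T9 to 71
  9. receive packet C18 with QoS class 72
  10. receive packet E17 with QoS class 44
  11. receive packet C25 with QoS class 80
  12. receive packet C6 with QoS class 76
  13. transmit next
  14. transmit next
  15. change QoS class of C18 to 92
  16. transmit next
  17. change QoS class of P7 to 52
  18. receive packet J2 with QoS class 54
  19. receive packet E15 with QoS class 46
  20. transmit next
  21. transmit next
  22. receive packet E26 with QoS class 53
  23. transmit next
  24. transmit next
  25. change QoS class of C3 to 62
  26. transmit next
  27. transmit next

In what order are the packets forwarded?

add A28 (QoS class 96) → {A28:96}
add A24 (QoS class 85) → {A28:96, A24:85}
add C3 (QoS class 43) → {A28:96, A24:85, C3:43}
add T9 (QoS class 68) → {A28:96, A24:85, T9:68, C3:43}
transmit next → A28; now {A24:85, T9:68, C3:43}
transmit next → A24; now {T9:68, C3:43}
add P7 (QoS class 26) → {T9:68, C3:43, P7:26}
update T9 to QoS class 71 → {T9:71, C3:43, P7:26}
add C18 (QoS class 72) → {C18:72, T9:71, C3:43, P7:26}
add E17 (QoS class 44) → {C18:72, T9:71, E17:44, C3:43, P7:26}
add C25 (QoS class 80) → {C25:80, C18:72, T9:71, E17:44, C3:43, P7:26}
add C6 (QoS class 76) → {C25:80, C6:76, C18:72, T9:71, E17:44, C3:43, P7:26}
transmit next → C25; now {C6:76, C18:72, T9:71, E17:44, C3:43, P7:26}
transmit next → C6; now {C18:72, T9:71, E17:44, C3:43, P7:26}
update C18 to QoS class 92 → {C18:92, T9:71, E17:44, C3:43, P7:26}
transmit next → C18; now {T9:71, E17:44, C3:43, P7:26}
update P7 to QoS class 52 → {T9:71, P7:52, E17:44, C3:43}
add J2 (QoS class 54) → {T9:71, J2:54, P7:52, E17:44, C3:43}
add E15 (QoS class 46) → {T9:71, J2:54, P7:52, E15:46, E17:44, C3:43}
transmit next → T9; now {J2:54, P7:52, E15:46, E17:44, C3:43}
transmit next → J2; now {P7:52, E15:46, E17:44, C3:43}
add E26 (QoS class 53) → {E26:53, P7:52, E15:46, E17:44, C3:43}
transmit next → E26; now {P7:52, E15:46, E17:44, C3:43}
transmit next → P7; now {E15:46, E17:44, C3:43}
update C3 to QoS class 62 → {C3:62, E15:46, E17:44}
transmit next → C3; now {E15:46, E17:44}
transmit next → E15; now {E17:44}

A28 → A24 → C25 → C6 → C18 → T9 → J2 → E26 → P7 → C3 → E15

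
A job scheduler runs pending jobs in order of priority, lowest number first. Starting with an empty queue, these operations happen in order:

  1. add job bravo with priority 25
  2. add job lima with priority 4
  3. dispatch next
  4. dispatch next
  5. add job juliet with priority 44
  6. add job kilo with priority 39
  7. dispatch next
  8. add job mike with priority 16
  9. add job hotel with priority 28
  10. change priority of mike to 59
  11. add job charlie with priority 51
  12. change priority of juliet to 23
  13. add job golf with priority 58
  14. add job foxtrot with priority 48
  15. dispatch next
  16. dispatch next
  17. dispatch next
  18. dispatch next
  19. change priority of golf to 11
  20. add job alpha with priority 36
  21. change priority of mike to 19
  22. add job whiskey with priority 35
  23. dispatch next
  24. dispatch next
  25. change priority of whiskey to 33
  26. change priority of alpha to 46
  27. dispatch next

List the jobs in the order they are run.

add bravo (priority 25) → {bravo:25}
add lima (priority 4) → {lima:4, bravo:25}
dispatch next → lima; now {bravo:25}
dispatch next → bravo; now {}
add juliet (priority 44) → {juliet:44}
add kilo (priority 39) → {kilo:39, juliet:44}
dispatch next → kilo; now {juliet:44}
add mike (priority 16) → {mike:16, juliet:44}
add hotel (priority 28) → {mike:16, hotel:28, juliet:44}
update mike to priority 59 → {hotel:28, juliet:44, mike:59}
add charlie (priority 51) → {hotel:28, juliet:44, charlie:51, mike:59}
update juliet to priority 23 → {juliet:23, hotel:28, charlie:51, mike:59}
add golf (priority 58) → {juliet:23, hotel:28, charlie:51, golf:58, mike:59}
add foxtrot (priority 48) → {juliet:23, hotel:28, foxtrot:48, charlie:51, golf:58, mike:59}
dispatch next → juliet; now {hotel:28, foxtrot:48, charlie:51, golf:58, mike:59}
dispatch next → hotel; now {foxtrot:48, charlie:51, golf:58, mike:59}
dispatch next → foxtrot; now {charlie:51, golf:58, mike:59}
dispatch next → charlie; now {golf:58, mike:59}
update golf to priority 11 → {golf:11, mike:59}
add alpha (priority 36) → {golf:11, alpha:36, mike:59}
update mike to priority 19 → {golf:11, mike:19, alpha:36}
add whiskey (priority 35) → {golf:11, mike:19, whiskey:35, alpha:36}
dispatch next → golf; now {mike:19, whiskey:35, alpha:36}
dispatch next → mike; now {whiskey:35, alpha:36}
update whiskey to priority 33 → {whiskey:33, alpha:36}
update alpha to priority 46 → {whiskey:33, alpha:46}
dispatch next → whiskey; now {alpha:46}

lima → bravo → kilo → juliet → hotel → foxtrot → charlie → golf → mike → whiskey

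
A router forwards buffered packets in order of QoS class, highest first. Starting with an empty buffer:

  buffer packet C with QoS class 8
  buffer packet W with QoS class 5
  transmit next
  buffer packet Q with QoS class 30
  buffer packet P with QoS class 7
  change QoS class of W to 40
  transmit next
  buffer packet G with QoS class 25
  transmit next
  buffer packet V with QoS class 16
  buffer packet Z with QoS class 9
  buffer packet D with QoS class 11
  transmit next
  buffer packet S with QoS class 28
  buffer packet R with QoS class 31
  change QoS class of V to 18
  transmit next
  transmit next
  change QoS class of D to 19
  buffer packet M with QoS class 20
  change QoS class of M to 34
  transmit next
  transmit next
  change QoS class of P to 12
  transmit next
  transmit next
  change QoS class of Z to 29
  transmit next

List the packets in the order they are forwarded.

C, W, Q, G, R, S, M, D, V, P, Z

add C (QoS class 8) → {C:8}
add W (QoS class 5) → {C:8, W:5}
transmit next → C; now {W:5}
add Q (QoS class 30) → {Q:30, W:5}
add P (QoS class 7) → {Q:30, P:7, W:5}
update W to QoS class 40 → {W:40, Q:30, P:7}
transmit next → W; now {Q:30, P:7}
add G (QoS class 25) → {Q:30, G:25, P:7}
transmit next → Q; now {G:25, P:7}
add V (QoS class 16) → {G:25, V:16, P:7}
add Z (QoS class 9) → {G:25, V:16, Z:9, P:7}
add D (QoS class 11) → {G:25, V:16, D:11, Z:9, P:7}
transmit next → G; now {V:16, D:11, Z:9, P:7}
add S (QoS class 28) → {S:28, V:16, D:11, Z:9, P:7}
add R (QoS class 31) → {R:31, S:28, V:16, D:11, Z:9, P:7}
update V to QoS class 18 → {R:31, S:28, V:18, D:11, Z:9, P:7}
transmit next → R; now {S:28, V:18, D:11, Z:9, P:7}
transmit next → S; now {V:18, D:11, Z:9, P:7}
update D to QoS class 19 → {D:19, V:18, Z:9, P:7}
add M (QoS class 20) → {M:20, D:19, V:18, Z:9, P:7}
update M to QoS class 34 → {M:34, D:19, V:18, Z:9, P:7}
transmit next → M; now {D:19, V:18, Z:9, P:7}
transmit next → D; now {V:18, Z:9, P:7}
update P to QoS class 12 → {V:18, P:12, Z:9}
transmit next → V; now {P:12, Z:9}
transmit next → P; now {Z:9}
update Z to QoS class 29 → {Z:29}
transmit next → Z; now {}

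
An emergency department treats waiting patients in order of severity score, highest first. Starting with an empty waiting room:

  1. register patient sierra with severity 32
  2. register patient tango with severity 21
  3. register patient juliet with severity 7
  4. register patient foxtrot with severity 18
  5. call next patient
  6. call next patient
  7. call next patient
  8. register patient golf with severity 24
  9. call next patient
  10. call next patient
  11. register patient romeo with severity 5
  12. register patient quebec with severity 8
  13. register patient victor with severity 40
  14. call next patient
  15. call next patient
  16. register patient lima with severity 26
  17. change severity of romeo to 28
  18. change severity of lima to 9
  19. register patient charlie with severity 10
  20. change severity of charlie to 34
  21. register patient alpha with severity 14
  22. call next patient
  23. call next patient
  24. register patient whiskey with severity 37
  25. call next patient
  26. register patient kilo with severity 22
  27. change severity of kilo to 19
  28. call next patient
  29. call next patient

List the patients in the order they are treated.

add sierra (severity 32) → {sierra:32}
add tango (severity 21) → {sierra:32, tango:21}
add juliet (severity 7) → {sierra:32, tango:21, juliet:7}
add foxtrot (severity 18) → {sierra:32, tango:21, foxtrot:18, juliet:7}
call next patient → sierra; now {tango:21, foxtrot:18, juliet:7}
call next patient → tango; now {foxtrot:18, juliet:7}
call next patient → foxtrot; now {juliet:7}
add golf (severity 24) → {golf:24, juliet:7}
call next patient → golf; now {juliet:7}
call next patient → juliet; now {}
add romeo (severity 5) → {romeo:5}
add quebec (severity 8) → {quebec:8, romeo:5}
add victor (severity 40) → {victor:40, quebec:8, romeo:5}
call next patient → victor; now {quebec:8, romeo:5}
call next patient → quebec; now {romeo:5}
add lima (severity 26) → {lima:26, romeo:5}
update romeo to severity 28 → {romeo:28, lima:26}
update lima to severity 9 → {romeo:28, lima:9}
add charlie (severity 10) → {romeo:28, charlie:10, lima:9}
update charlie to severity 34 → {charlie:34, romeo:28, lima:9}
add alpha (severity 14) → {charlie:34, romeo:28, alpha:14, lima:9}
call next patient → charlie; now {romeo:28, alpha:14, lima:9}
call next patient → romeo; now {alpha:14, lima:9}
add whiskey (severity 37) → {whiskey:37, alpha:14, lima:9}
call next patient → whiskey; now {alpha:14, lima:9}
add kilo (severity 22) → {kilo:22, alpha:14, lima:9}
update kilo to severity 19 → {kilo:19, alpha:14, lima:9}
call next patient → kilo; now {alpha:14, lima:9}
call next patient → alpha; now {lima:9}

[sierra, tango, foxtrot, golf, juliet, victor, quebec, charlie, romeo, whiskey, kilo, alpha]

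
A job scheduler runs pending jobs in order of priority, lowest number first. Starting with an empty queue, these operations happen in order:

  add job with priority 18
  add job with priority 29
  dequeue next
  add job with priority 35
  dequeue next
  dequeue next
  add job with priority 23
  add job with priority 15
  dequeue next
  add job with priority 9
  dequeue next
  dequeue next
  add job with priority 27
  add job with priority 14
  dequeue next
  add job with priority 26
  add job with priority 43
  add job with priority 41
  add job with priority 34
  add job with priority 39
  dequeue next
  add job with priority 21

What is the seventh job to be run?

insert 18 → {18}
insert 29 → {18, 29}
dequeue next → 18; now {29}
insert 35 → {29, 35}
dequeue next → 29; now {35}
dequeue next → 35; now {}
insert 23 → {23}
insert 15 → {15, 23}
dequeue next → 15; now {23}
insert 9 → {9, 23}
dequeue next → 9; now {23}
dequeue next → 23; now {}
insert 27 → {27}
insert 14 → {14, 27}
dequeue next → 14; now {27}
insert 26 → {26, 27}
insert 43 → {26, 27, 43}
insert 41 → {26, 27, 41, 43}
insert 34 → {26, 27, 34, 41, 43}
insert 39 → {26, 27, 34, 39, 41, 43}
dequeue next → 26; now {27, 34, 39, 41, 43}
insert 21 → {21, 27, 34, 39, 41, 43}

14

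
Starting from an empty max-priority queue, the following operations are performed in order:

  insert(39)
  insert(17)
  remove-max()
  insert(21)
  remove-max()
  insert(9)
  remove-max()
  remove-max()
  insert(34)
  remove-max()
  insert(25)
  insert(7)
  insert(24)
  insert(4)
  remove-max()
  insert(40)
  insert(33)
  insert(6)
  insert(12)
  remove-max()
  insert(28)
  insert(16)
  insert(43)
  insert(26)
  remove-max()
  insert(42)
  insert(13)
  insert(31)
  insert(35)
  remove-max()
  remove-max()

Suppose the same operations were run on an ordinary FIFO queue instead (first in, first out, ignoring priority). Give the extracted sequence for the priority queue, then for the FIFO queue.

insert 39 → {39}
insert 17 → {39, 17}
remove-max → 39; now {17}
insert 21 → {21, 17}
remove-max → 21; now {17}
insert 9 → {17, 9}
remove-max → 17; now {9}
remove-max → 9; now {}
insert 34 → {34}
remove-max → 34; now {}
insert 25 → {25}
insert 7 → {25, 7}
insert 24 → {25, 24, 7}
insert 4 → {25, 24, 7, 4}
remove-max → 25; now {24, 7, 4}
insert 40 → {40, 24, 7, 4}
insert 33 → {40, 33, 24, 7, 4}
insert 6 → {40, 33, 24, 7, 6, 4}
insert 12 → {40, 33, 24, 12, 7, 6, 4}
remove-max → 40; now {33, 24, 12, 7, 6, 4}
insert 28 → {33, 28, 24, 12, 7, 6, 4}
insert 16 → {33, 28, 24, 16, 12, 7, 6, 4}
insert 43 → {43, 33, 28, 24, 16, 12, 7, 6, 4}
insert 26 → {43, 33, 28, 26, 24, 16, 12, 7, 6, 4}
remove-max → 43; now {33, 28, 26, 24, 16, 12, 7, 6, 4}
insert 42 → {42, 33, 28, 26, 24, 16, 12, 7, 6, 4}
insert 13 → {42, 33, 28, 26, 24, 16, 13, 12, 7, 6, 4}
insert 31 → {42, 33, 31, 28, 26, 24, 16, 13, 12, 7, 6, 4}
insert 35 → {42, 35, 33, 31, 28, 26, 24, 16, 13, 12, 7, 6, 4}
remove-max → 42; now {35, 33, 31, 28, 26, 24, 16, 13, 12, 7, 6, 4}
remove-max → 35; now {33, 31, 28, 26, 24, 16, 13, 12, 7, 6, 4}

priority queue: 39 → 21 → 17 → 9 → 34 → 25 → 40 → 43 → 42 → 35; FIFO queue: 39, 17, 21, 9, 34, 25, 7, 24, 4, 40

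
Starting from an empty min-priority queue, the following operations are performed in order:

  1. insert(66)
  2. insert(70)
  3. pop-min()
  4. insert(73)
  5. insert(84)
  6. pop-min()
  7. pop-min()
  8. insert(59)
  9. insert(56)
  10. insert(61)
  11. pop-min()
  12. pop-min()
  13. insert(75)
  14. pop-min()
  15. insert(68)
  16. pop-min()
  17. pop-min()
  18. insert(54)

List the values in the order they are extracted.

66 → 70 → 73 → 56 → 59 → 61 → 68 → 75

insert 66 → {66}
insert 70 → {66, 70}
pop-min → 66; now {70}
insert 73 → {70, 73}
insert 84 → {70, 73, 84}
pop-min → 70; now {73, 84}
pop-min → 73; now {84}
insert 59 → {59, 84}
insert 56 → {56, 59, 84}
insert 61 → {56, 59, 61, 84}
pop-min → 56; now {59, 61, 84}
pop-min → 59; now {61, 84}
insert 75 → {61, 75, 84}
pop-min → 61; now {75, 84}
insert 68 → {68, 75, 84}
pop-min → 68; now {75, 84}
pop-min → 75; now {84}
insert 54 → {54, 84}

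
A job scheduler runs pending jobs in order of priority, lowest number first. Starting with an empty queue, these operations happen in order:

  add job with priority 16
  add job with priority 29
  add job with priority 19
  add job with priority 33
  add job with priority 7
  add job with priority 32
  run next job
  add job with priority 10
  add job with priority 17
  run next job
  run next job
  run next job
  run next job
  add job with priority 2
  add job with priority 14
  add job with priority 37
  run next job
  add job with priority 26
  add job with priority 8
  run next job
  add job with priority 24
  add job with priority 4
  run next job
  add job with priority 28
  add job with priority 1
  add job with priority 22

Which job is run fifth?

19

insert 16 → {16}
insert 29 → {16, 29}
insert 19 → {16, 19, 29}
insert 33 → {16, 19, 29, 33}
insert 7 → {7, 16, 19, 29, 33}
insert 32 → {7, 16, 19, 29, 32, 33}
run next job → 7; now {16, 19, 29, 32, 33}
insert 10 → {10, 16, 19, 29, 32, 33}
insert 17 → {10, 16, 17, 19, 29, 32, 33}
run next job → 10; now {16, 17, 19, 29, 32, 33}
run next job → 16; now {17, 19, 29, 32, 33}
run next job → 17; now {19, 29, 32, 33}
run next job → 19; now {29, 32, 33}
insert 2 → {2, 29, 32, 33}
insert 14 → {2, 14, 29, 32, 33}
insert 37 → {2, 14, 29, 32, 33, 37}
run next job → 2; now {14, 29, 32, 33, 37}
insert 26 → {14, 26, 29, 32, 33, 37}
insert 8 → {8, 14, 26, 29, 32, 33, 37}
run next job → 8; now {14, 26, 29, 32, 33, 37}
insert 24 → {14, 24, 26, 29, 32, 33, 37}
insert 4 → {4, 14, 24, 26, 29, 32, 33, 37}
run next job → 4; now {14, 24, 26, 29, 32, 33, 37}
insert 28 → {14, 24, 26, 28, 29, 32, 33, 37}
insert 1 → {1, 14, 24, 26, 28, 29, 32, 33, 37}
insert 22 → {1, 14, 22, 24, 26, 28, 29, 32, 33, 37}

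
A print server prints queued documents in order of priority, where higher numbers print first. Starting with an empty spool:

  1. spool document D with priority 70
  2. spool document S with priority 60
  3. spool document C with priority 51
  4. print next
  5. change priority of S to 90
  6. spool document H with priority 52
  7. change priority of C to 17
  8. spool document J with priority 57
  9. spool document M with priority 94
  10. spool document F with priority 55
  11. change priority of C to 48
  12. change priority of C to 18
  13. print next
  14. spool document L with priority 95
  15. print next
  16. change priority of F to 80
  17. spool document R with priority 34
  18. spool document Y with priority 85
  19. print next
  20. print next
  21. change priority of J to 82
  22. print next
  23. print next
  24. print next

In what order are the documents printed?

D, M, L, S, Y, J, F, H

add D (priority 70) → {D:70}
add S (priority 60) → {D:70, S:60}
add C (priority 51) → {D:70, S:60, C:51}
print next → D; now {S:60, C:51}
update S to priority 90 → {S:90, C:51}
add H (priority 52) → {S:90, H:52, C:51}
update C to priority 17 → {S:90, H:52, C:17}
add J (priority 57) → {S:90, J:57, H:52, C:17}
add M (priority 94) → {M:94, S:90, J:57, H:52, C:17}
add F (priority 55) → {M:94, S:90, J:57, F:55, H:52, C:17}
update C to priority 48 → {M:94, S:90, J:57, F:55, H:52, C:48}
update C to priority 18 → {M:94, S:90, J:57, F:55, H:52, C:18}
print next → M; now {S:90, J:57, F:55, H:52, C:18}
add L (priority 95) → {L:95, S:90, J:57, F:55, H:52, C:18}
print next → L; now {S:90, J:57, F:55, H:52, C:18}
update F to priority 80 → {S:90, F:80, J:57, H:52, C:18}
add R (priority 34) → {S:90, F:80, J:57, H:52, R:34, C:18}
add Y (priority 85) → {S:90, Y:85, F:80, J:57, H:52, R:34, C:18}
print next → S; now {Y:85, F:80, J:57, H:52, R:34, C:18}
print next → Y; now {F:80, J:57, H:52, R:34, C:18}
update J to priority 82 → {J:82, F:80, H:52, R:34, C:18}
print next → J; now {F:80, H:52, R:34, C:18}
print next → F; now {H:52, R:34, C:18}
print next → H; now {R:34, C:18}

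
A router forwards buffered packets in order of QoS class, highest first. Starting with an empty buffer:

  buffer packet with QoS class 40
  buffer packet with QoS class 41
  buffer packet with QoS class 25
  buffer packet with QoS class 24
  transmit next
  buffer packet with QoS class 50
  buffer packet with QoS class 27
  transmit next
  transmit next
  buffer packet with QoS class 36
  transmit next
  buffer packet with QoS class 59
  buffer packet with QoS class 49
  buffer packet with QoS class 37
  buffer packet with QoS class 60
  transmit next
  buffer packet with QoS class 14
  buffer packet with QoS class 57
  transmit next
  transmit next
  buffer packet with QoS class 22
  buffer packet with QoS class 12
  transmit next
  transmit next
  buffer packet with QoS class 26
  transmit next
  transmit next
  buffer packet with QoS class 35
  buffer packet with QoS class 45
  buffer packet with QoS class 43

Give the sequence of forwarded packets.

41, 50, 40, 36, 60, 59, 57, 49, 37, 27, 26

insert 40 → {40}
insert 41 → {41, 40}
insert 25 → {41, 40, 25}
insert 24 → {41, 40, 25, 24}
transmit next → 41; now {40, 25, 24}
insert 50 → {50, 40, 25, 24}
insert 27 → {50, 40, 27, 25, 24}
transmit next → 50; now {40, 27, 25, 24}
transmit next → 40; now {27, 25, 24}
insert 36 → {36, 27, 25, 24}
transmit next → 36; now {27, 25, 24}
insert 59 → {59, 27, 25, 24}
insert 49 → {59, 49, 27, 25, 24}
insert 37 → {59, 49, 37, 27, 25, 24}
insert 60 → {60, 59, 49, 37, 27, 25, 24}
transmit next → 60; now {59, 49, 37, 27, 25, 24}
insert 14 → {59, 49, 37, 27, 25, 24, 14}
insert 57 → {59, 57, 49, 37, 27, 25, 24, 14}
transmit next → 59; now {57, 49, 37, 27, 25, 24, 14}
transmit next → 57; now {49, 37, 27, 25, 24, 14}
insert 22 → {49, 37, 27, 25, 24, 22, 14}
insert 12 → {49, 37, 27, 25, 24, 22, 14, 12}
transmit next → 49; now {37, 27, 25, 24, 22, 14, 12}
transmit next → 37; now {27, 25, 24, 22, 14, 12}
insert 26 → {27, 26, 25, 24, 22, 14, 12}
transmit next → 27; now {26, 25, 24, 22, 14, 12}
transmit next → 26; now {25, 24, 22, 14, 12}
insert 35 → {35, 25, 24, 22, 14, 12}
insert 45 → {45, 35, 25, 24, 22, 14, 12}
insert 43 → {45, 43, 35, 25, 24, 22, 14, 12}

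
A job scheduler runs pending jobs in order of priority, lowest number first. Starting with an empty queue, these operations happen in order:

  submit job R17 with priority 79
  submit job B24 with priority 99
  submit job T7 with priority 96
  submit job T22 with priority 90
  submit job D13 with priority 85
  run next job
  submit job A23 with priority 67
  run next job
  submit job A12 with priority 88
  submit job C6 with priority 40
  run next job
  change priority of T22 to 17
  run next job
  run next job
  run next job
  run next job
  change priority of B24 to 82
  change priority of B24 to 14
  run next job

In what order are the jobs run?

add R17 (priority 79) → {R17:79}
add B24 (priority 99) → {R17:79, B24:99}
add T7 (priority 96) → {R17:79, T7:96, B24:99}
add T22 (priority 90) → {R17:79, T22:90, T7:96, B24:99}
add D13 (priority 85) → {R17:79, D13:85, T22:90, T7:96, B24:99}
run next job → R17; now {D13:85, T22:90, T7:96, B24:99}
add A23 (priority 67) → {A23:67, D13:85, T22:90, T7:96, B24:99}
run next job → A23; now {D13:85, T22:90, T7:96, B24:99}
add A12 (priority 88) → {D13:85, A12:88, T22:90, T7:96, B24:99}
add C6 (priority 40) → {C6:40, D13:85, A12:88, T22:90, T7:96, B24:99}
run next job → C6; now {D13:85, A12:88, T22:90, T7:96, B24:99}
update T22 to priority 17 → {T22:17, D13:85, A12:88, T7:96, B24:99}
run next job → T22; now {D13:85, A12:88, T7:96, B24:99}
run next job → D13; now {A12:88, T7:96, B24:99}
run next job → A12; now {T7:96, B24:99}
run next job → T7; now {B24:99}
update B24 to priority 82 → {B24:82}
update B24 to priority 14 → {B24:14}
run next job → B24; now {}

R17 → A23 → C6 → T22 → D13 → A12 → T7 → B24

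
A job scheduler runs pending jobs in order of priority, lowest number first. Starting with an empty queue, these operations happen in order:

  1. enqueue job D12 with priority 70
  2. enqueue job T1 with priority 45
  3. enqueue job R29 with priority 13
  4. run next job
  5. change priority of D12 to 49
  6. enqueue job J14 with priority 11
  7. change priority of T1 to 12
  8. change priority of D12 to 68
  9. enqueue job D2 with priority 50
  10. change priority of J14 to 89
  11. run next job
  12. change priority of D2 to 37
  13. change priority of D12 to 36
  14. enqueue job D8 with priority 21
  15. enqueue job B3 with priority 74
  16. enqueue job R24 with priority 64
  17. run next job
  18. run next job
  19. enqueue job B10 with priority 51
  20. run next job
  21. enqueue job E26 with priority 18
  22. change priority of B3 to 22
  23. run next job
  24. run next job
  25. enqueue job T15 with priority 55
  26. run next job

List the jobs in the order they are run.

add D12 (priority 70) → {D12:70}
add T1 (priority 45) → {T1:45, D12:70}
add R29 (priority 13) → {R29:13, T1:45, D12:70}
run next job → R29; now {T1:45, D12:70}
update D12 to priority 49 → {T1:45, D12:49}
add J14 (priority 11) → {J14:11, T1:45, D12:49}
update T1 to priority 12 → {J14:11, T1:12, D12:49}
update D12 to priority 68 → {J14:11, T1:12, D12:68}
add D2 (priority 50) → {J14:11, T1:12, D2:50, D12:68}
update J14 to priority 89 → {T1:12, D2:50, D12:68, J14:89}
run next job → T1; now {D2:50, D12:68, J14:89}
update D2 to priority 37 → {D2:37, D12:68, J14:89}
update D12 to priority 36 → {D12:36, D2:37, J14:89}
add D8 (priority 21) → {D8:21, D12:36, D2:37, J14:89}
add B3 (priority 74) → {D8:21, D12:36, D2:37, B3:74, J14:89}
add R24 (priority 64) → {D8:21, D12:36, D2:37, R24:64, B3:74, J14:89}
run next job → D8; now {D12:36, D2:37, R24:64, B3:74, J14:89}
run next job → D12; now {D2:37, R24:64, B3:74, J14:89}
add B10 (priority 51) → {D2:37, B10:51, R24:64, B3:74, J14:89}
run next job → D2; now {B10:51, R24:64, B3:74, J14:89}
add E26 (priority 18) → {E26:18, B10:51, R24:64, B3:74, J14:89}
update B3 to priority 22 → {E26:18, B3:22, B10:51, R24:64, J14:89}
run next job → E26; now {B3:22, B10:51, R24:64, J14:89}
run next job → B3; now {B10:51, R24:64, J14:89}
add T15 (priority 55) → {B10:51, T15:55, R24:64, J14:89}
run next job → B10; now {T15:55, R24:64, J14:89}

R29, T1, D8, D12, D2, E26, B3, B10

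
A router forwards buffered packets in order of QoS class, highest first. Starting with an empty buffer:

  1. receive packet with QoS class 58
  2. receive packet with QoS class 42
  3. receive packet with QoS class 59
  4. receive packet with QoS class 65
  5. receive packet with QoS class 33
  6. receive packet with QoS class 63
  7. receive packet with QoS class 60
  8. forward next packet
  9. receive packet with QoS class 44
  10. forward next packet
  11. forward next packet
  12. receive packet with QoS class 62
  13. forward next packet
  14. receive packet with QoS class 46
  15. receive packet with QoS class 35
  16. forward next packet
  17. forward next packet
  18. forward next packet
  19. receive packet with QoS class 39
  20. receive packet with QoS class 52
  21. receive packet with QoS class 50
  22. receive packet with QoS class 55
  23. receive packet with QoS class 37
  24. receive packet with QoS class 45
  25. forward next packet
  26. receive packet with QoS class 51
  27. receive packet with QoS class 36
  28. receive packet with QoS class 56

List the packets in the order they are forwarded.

insert 58 → {58}
insert 42 → {58, 42}
insert 59 → {59, 58, 42}
insert 65 → {65, 59, 58, 42}
insert 33 → {65, 59, 58, 42, 33}
insert 63 → {65, 63, 59, 58, 42, 33}
insert 60 → {65, 63, 60, 59, 58, 42, 33}
forward next packet → 65; now {63, 60, 59, 58, 42, 33}
insert 44 → {63, 60, 59, 58, 44, 42, 33}
forward next packet → 63; now {60, 59, 58, 44, 42, 33}
forward next packet → 60; now {59, 58, 44, 42, 33}
insert 62 → {62, 59, 58, 44, 42, 33}
forward next packet → 62; now {59, 58, 44, 42, 33}
insert 46 → {59, 58, 46, 44, 42, 33}
insert 35 → {59, 58, 46, 44, 42, 35, 33}
forward next packet → 59; now {58, 46, 44, 42, 35, 33}
forward next packet → 58; now {46, 44, 42, 35, 33}
forward next packet → 46; now {44, 42, 35, 33}
insert 39 → {44, 42, 39, 35, 33}
insert 52 → {52, 44, 42, 39, 35, 33}
insert 50 → {52, 50, 44, 42, 39, 35, 33}
insert 55 → {55, 52, 50, 44, 42, 39, 35, 33}
insert 37 → {55, 52, 50, 44, 42, 39, 37, 35, 33}
insert 45 → {55, 52, 50, 45, 44, 42, 39, 37, 35, 33}
forward next packet → 55; now {52, 50, 45, 44, 42, 39, 37, 35, 33}
insert 51 → {52, 51, 50, 45, 44, 42, 39, 37, 35, 33}
insert 36 → {52, 51, 50, 45, 44, 42, 39, 37, 36, 35, 33}
insert 56 → {56, 52, 51, 50, 45, 44, 42, 39, 37, 36, 35, 33}

65, 63, 60, 62, 59, 58, 46, 55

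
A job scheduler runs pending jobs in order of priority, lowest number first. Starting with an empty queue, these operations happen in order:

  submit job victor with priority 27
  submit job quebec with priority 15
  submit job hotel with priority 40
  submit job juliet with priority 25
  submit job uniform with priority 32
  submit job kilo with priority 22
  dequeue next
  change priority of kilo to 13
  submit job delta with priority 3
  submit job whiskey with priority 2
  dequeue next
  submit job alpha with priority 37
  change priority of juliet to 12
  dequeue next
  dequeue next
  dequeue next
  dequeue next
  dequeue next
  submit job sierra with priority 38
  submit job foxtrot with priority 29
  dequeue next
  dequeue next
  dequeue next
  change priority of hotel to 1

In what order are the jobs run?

add victor (priority 27) → {victor:27}
add quebec (priority 15) → {quebec:15, victor:27}
add hotel (priority 40) → {quebec:15, victor:27, hotel:40}
add juliet (priority 25) → {quebec:15, juliet:25, victor:27, hotel:40}
add uniform (priority 32) → {quebec:15, juliet:25, victor:27, uniform:32, hotel:40}
add kilo (priority 22) → {quebec:15, kilo:22, juliet:25, victor:27, uniform:32, hotel:40}
dequeue next → quebec; now {kilo:22, juliet:25, victor:27, uniform:32, hotel:40}
update kilo to priority 13 → {kilo:13, juliet:25, victor:27, uniform:32, hotel:40}
add delta (priority 3) → {delta:3, kilo:13, juliet:25, victor:27, uniform:32, hotel:40}
add whiskey (priority 2) → {whiskey:2, delta:3, kilo:13, juliet:25, victor:27, uniform:32, hotel:40}
dequeue next → whiskey; now {delta:3, kilo:13, juliet:25, victor:27, uniform:32, hotel:40}
add alpha (priority 37) → {delta:3, kilo:13, juliet:25, victor:27, uniform:32, alpha:37, hotel:40}
update juliet to priority 12 → {delta:3, juliet:12, kilo:13, victor:27, uniform:32, alpha:37, hotel:40}
dequeue next → delta; now {juliet:12, kilo:13, victor:27, uniform:32, alpha:37, hotel:40}
dequeue next → juliet; now {kilo:13, victor:27, uniform:32, alpha:37, hotel:40}
dequeue next → kilo; now {victor:27, uniform:32, alpha:37, hotel:40}
dequeue next → victor; now {uniform:32, alpha:37, hotel:40}
dequeue next → uniform; now {alpha:37, hotel:40}
add sierra (priority 38) → {alpha:37, sierra:38, hotel:40}
add foxtrot (priority 29) → {foxtrot:29, alpha:37, sierra:38, hotel:40}
dequeue next → foxtrot; now {alpha:37, sierra:38, hotel:40}
dequeue next → alpha; now {sierra:38, hotel:40}
dequeue next → sierra; now {hotel:40}
update hotel to priority 1 → {hotel:1}

quebec → whiskey → delta → juliet → kilo → victor → uniform → foxtrot → alpha → sierra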